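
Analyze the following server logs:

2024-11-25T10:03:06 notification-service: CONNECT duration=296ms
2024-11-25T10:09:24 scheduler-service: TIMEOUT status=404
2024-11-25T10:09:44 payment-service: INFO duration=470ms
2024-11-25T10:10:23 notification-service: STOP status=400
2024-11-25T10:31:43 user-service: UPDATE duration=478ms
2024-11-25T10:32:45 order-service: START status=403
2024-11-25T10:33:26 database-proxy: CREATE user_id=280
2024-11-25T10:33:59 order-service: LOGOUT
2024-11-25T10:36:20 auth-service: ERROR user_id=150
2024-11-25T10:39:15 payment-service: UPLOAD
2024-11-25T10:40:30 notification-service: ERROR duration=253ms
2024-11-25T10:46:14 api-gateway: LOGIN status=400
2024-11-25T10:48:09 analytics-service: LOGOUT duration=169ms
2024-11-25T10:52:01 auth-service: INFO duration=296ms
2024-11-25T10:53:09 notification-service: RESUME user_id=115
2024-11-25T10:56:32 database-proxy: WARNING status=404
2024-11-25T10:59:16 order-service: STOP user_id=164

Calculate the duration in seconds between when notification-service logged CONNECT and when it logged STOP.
437

To find the time between events:

1. Locate the first CONNECT event for notification-service: 2024-11-25T10:03:06
2. Locate the first STOP event for notification-service: 2024-11-25T10:10:23
3. Calculate the difference: 2024-11-25T10:10:23 - 2024-11-25T10:03:06 = 437 seconds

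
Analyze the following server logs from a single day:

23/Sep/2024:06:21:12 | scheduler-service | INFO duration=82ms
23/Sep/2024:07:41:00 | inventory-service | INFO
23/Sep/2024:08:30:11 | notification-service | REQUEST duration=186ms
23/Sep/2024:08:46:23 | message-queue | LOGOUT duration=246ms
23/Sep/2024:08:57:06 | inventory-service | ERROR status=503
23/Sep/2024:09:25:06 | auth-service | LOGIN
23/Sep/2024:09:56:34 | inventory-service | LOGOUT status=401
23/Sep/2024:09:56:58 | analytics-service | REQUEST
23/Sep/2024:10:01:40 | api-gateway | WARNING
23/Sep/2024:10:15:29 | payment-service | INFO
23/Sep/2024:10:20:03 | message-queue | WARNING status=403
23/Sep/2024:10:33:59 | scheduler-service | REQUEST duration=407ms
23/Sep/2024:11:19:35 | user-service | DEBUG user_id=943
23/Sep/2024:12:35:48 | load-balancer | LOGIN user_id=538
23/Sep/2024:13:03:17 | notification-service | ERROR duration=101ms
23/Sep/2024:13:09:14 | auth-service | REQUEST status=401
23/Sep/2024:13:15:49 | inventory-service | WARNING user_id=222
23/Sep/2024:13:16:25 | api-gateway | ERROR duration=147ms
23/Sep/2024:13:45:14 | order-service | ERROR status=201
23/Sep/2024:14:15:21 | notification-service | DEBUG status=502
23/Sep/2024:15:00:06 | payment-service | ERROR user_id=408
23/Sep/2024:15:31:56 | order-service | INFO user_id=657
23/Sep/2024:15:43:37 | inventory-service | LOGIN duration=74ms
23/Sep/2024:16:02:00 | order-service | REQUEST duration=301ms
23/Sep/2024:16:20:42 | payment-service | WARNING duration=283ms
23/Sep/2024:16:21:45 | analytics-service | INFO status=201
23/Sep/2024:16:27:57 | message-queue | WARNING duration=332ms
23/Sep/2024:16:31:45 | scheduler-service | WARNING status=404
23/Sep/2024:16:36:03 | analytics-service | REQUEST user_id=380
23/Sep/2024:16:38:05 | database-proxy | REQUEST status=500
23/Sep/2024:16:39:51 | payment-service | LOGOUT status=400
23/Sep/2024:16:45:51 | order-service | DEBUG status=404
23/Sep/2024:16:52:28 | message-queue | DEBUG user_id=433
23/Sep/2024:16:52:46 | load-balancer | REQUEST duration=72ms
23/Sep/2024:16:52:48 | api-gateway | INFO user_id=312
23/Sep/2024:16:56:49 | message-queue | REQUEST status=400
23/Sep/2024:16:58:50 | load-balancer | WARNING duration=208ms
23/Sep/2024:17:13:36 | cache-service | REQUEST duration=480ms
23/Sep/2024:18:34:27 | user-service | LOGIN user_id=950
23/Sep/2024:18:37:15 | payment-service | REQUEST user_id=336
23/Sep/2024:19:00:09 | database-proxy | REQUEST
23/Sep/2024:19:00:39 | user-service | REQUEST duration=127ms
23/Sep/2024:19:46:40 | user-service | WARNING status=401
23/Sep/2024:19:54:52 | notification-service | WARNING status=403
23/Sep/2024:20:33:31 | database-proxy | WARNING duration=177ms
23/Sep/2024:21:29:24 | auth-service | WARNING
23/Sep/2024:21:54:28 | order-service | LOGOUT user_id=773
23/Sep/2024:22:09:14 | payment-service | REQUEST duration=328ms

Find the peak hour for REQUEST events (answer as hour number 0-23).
16

To find the peak hour:

1. Group all REQUEST events by hour
2. Count events in each hour
3. Find hour with maximum count
4. Peak hour: 16 (with 5 events)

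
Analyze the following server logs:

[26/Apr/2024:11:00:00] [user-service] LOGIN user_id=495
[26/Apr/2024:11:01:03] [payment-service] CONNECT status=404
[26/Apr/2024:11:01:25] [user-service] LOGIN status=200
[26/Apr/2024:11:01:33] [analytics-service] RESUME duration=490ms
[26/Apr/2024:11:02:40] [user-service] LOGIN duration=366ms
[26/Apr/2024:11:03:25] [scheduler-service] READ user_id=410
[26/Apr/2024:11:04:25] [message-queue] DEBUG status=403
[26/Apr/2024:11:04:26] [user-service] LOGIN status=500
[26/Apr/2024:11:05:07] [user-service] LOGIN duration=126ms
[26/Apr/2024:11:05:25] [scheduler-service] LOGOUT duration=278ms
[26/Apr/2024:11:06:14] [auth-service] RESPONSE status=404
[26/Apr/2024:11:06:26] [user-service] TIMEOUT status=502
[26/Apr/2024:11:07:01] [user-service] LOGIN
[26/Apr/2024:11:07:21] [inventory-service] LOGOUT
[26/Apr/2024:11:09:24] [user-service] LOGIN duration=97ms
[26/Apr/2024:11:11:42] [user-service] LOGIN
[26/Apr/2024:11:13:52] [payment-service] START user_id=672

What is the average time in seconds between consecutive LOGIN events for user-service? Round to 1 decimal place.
100.3

To calculate average interval:

1. Find all LOGIN events for user-service in order
2. Calculate time gaps between consecutive events
3. Compute mean of gaps: 702 / 7 = 100.3 seconds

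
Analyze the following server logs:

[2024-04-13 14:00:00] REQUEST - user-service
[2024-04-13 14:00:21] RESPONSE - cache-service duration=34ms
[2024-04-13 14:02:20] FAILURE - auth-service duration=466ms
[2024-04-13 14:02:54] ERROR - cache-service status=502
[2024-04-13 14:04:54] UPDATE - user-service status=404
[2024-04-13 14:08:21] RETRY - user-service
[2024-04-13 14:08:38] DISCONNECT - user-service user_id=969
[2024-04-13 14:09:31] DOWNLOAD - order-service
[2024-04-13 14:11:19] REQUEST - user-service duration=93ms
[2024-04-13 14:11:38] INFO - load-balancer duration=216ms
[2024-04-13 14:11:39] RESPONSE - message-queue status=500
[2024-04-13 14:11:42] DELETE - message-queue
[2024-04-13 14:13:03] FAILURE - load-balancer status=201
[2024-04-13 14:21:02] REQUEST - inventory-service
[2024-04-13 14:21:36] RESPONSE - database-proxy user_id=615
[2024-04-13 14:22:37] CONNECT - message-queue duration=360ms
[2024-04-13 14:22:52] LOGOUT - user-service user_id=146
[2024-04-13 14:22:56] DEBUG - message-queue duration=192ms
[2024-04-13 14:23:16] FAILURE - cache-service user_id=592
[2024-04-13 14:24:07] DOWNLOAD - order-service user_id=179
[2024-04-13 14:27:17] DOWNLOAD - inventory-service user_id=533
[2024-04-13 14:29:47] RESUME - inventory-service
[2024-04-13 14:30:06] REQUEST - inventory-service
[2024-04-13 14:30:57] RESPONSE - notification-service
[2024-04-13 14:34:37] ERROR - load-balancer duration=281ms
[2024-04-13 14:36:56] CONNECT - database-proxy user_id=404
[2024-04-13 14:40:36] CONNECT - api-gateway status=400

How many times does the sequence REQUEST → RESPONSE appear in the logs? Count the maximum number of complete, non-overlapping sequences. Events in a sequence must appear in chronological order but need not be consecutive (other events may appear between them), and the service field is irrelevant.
4

To count sequences:

1. Look for pattern: REQUEST → RESPONSE
2. Greedily scan the log in chronological order, matching each sequence element in turn (ignoring service)
3. Each time the full pattern completes, increment the count and restart matching from the next event
4. Complete non-overlapping sequences found: 4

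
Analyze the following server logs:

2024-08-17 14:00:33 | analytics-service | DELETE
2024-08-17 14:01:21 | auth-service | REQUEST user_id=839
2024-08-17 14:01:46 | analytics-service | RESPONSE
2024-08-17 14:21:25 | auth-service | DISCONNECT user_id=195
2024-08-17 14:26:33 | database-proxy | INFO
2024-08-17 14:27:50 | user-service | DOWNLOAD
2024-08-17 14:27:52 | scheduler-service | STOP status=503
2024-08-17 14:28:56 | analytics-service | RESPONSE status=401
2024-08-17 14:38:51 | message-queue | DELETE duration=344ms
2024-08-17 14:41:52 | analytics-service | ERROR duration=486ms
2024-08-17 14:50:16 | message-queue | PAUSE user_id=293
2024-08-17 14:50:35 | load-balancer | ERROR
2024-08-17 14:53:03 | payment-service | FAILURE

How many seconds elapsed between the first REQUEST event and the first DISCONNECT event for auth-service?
1204

To find the time between events:

1. Locate the first REQUEST event for auth-service: 2024-08-17 14:01:21
2. Locate the first DISCONNECT event for auth-service: 2024-08-17 14:21:25
3. Calculate the difference: 2024-08-17 14:21:25 - 2024-08-17 14:01:21 = 1204 seconds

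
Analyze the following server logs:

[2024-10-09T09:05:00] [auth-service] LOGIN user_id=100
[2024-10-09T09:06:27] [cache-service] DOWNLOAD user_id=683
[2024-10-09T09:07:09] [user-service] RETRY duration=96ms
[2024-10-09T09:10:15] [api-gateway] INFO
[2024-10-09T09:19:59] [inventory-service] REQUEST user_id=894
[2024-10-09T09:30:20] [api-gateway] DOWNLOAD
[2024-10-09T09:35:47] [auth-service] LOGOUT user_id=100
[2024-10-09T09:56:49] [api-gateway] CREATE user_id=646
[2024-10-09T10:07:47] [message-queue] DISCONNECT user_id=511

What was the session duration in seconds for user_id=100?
1847

To calculate session duration:

1. Find LOGIN event for user_id=100: 2024-10-09T09:05:00
2. Find LOGOUT event for user_id=100: 2024-10-09T09:35:47
3. Session duration: 2024-10-09T09:35:47 - 2024-10-09T09:05:00 = 1847 seconds (30 minutes)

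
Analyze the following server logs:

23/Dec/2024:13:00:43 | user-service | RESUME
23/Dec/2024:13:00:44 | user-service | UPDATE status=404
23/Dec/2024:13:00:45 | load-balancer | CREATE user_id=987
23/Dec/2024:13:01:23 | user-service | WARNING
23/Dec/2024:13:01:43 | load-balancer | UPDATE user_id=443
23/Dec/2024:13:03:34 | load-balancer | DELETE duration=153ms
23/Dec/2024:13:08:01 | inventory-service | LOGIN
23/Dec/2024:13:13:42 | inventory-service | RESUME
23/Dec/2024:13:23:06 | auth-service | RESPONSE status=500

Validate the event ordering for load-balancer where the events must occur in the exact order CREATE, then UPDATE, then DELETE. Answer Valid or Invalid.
Valid

To validate ordering:

1. Required order: CREATE → UPDATE → DELETE
2. Rule: the events must occur in the exact order CREATE, then UPDATE, then DELETE
3. Check actual order of events for load-balancer
4. Result: Valid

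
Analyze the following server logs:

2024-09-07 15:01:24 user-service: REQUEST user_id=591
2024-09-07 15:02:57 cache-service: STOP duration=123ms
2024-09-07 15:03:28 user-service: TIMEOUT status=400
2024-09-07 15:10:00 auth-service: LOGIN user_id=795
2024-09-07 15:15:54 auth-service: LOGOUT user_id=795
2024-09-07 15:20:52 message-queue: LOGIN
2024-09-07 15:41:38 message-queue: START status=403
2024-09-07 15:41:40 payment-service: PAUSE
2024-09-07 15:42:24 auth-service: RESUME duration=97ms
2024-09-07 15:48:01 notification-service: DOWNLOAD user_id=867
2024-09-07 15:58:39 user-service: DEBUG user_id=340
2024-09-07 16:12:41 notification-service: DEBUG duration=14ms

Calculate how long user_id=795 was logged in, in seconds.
354

To calculate session duration:

1. Find LOGIN event for user_id=795: 2024-09-07 15:10:00
2. Find LOGOUT event for user_id=795: 2024-09-07 15:15:54
3. Session duration: 2024-09-07 15:15:54 - 2024-09-07 15:10:00 = 354 seconds (5 minutes)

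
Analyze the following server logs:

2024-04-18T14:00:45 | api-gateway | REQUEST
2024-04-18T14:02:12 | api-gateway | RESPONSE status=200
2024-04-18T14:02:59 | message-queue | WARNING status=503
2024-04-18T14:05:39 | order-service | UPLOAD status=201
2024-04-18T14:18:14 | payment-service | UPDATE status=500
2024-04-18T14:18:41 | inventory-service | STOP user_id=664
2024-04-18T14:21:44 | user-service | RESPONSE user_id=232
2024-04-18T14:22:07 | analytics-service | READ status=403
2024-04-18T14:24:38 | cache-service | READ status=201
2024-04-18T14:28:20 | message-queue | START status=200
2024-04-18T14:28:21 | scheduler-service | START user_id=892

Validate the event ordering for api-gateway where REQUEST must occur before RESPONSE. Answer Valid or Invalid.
Valid

To validate ordering:

1. Required order: REQUEST → RESPONSE
2. Rule: REQUEST must occur before RESPONSE
3. Check actual order of events for api-gateway
4. Result: Valid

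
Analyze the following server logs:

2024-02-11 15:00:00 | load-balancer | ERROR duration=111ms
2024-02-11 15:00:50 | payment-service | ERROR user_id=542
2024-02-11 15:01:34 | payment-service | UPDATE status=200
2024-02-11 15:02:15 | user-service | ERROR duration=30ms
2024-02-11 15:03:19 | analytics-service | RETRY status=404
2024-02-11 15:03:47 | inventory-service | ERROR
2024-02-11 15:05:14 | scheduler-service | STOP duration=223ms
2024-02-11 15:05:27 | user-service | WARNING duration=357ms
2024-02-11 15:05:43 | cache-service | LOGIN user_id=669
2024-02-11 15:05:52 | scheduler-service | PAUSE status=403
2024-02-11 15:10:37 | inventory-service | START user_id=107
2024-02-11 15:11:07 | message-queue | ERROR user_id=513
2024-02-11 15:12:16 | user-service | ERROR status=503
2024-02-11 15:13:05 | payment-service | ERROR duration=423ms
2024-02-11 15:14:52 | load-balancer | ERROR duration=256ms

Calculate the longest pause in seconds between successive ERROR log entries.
440

To find the longest gap:

1. Extract all ERROR events in chronological order
2. Calculate time differences between consecutive events
3. Find the maximum difference
4. Longest gap: 440 seconds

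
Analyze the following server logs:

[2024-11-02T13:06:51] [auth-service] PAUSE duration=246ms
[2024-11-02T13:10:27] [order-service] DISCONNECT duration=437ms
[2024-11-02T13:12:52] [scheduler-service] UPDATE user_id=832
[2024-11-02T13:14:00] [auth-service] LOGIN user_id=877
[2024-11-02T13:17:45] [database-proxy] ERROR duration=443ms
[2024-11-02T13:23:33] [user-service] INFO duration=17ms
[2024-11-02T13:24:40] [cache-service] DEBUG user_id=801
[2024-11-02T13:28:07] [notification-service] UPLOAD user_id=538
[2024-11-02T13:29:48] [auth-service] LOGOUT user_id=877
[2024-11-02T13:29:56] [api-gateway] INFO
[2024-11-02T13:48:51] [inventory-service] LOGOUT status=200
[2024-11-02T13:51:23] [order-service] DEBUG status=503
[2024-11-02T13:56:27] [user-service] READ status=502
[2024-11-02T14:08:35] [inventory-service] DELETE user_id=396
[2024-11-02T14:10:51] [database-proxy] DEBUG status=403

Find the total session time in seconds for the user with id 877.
948

To calculate session duration:

1. Find LOGIN event for user_id=877: 2024-11-02T13:14:00
2. Find LOGOUT event for user_id=877: 2024-11-02T13:29:48
3. Session duration: 2024-11-02T13:29:48 - 2024-11-02T13:14:00 = 948 seconds (15 minutes)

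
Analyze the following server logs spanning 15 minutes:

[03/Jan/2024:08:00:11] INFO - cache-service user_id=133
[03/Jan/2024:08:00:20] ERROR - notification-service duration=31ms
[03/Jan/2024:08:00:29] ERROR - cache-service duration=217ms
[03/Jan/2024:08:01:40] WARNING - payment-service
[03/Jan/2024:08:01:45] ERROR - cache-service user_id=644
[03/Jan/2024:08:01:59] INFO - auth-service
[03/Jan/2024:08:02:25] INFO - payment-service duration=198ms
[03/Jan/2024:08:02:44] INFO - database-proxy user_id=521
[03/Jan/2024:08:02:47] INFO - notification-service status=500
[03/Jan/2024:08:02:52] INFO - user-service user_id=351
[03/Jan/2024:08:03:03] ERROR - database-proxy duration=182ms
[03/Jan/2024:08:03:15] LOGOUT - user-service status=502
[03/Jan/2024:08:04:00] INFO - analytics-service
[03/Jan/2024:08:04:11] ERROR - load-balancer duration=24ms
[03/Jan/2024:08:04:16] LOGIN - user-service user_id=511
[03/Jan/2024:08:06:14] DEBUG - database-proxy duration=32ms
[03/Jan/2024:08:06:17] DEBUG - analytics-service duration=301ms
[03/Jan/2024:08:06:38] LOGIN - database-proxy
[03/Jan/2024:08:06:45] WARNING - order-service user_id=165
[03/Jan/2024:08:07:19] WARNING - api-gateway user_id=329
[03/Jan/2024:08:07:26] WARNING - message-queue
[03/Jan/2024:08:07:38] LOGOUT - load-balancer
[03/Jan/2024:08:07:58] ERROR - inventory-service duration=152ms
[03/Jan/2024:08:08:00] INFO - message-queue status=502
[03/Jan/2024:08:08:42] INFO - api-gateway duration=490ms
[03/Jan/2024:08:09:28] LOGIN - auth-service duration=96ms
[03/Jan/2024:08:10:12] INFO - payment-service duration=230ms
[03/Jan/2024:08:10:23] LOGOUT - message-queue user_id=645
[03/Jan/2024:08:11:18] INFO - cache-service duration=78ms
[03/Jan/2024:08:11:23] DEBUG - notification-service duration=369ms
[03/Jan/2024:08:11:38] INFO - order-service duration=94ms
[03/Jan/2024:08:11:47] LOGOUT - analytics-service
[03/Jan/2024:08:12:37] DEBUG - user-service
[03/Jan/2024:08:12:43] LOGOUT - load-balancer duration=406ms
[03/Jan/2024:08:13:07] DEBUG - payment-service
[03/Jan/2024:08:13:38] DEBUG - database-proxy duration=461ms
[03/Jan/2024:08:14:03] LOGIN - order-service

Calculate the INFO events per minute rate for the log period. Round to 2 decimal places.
0.8

To calculate the rate:

1. Count total INFO events: 12
2. Total time period: 15 minutes
3. Rate = 12 / 15 = 0.8 events per minute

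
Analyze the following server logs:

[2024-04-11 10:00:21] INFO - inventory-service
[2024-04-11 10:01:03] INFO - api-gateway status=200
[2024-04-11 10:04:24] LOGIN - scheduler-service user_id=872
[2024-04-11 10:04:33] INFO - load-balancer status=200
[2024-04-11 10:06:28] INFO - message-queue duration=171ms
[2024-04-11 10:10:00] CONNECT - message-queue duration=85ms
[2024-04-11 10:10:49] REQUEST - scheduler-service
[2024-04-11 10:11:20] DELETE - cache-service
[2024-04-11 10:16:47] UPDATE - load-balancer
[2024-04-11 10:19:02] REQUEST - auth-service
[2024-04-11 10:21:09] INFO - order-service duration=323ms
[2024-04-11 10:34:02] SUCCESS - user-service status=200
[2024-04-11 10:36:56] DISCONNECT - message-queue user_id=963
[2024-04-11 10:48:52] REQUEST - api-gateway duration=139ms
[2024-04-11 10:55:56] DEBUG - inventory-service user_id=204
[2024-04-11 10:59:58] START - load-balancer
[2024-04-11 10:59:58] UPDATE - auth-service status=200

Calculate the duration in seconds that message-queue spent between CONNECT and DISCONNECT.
1616

To calculate state duration:

1. Find CONNECT event for message-queue: 2024-04-11 10:10:00
2. Find DISCONNECT event for message-queue: 2024-04-11 10:36:56
3. Calculate duration: 2024-04-11 10:36:56 - 2024-04-11 10:10:00 = 1616 seconds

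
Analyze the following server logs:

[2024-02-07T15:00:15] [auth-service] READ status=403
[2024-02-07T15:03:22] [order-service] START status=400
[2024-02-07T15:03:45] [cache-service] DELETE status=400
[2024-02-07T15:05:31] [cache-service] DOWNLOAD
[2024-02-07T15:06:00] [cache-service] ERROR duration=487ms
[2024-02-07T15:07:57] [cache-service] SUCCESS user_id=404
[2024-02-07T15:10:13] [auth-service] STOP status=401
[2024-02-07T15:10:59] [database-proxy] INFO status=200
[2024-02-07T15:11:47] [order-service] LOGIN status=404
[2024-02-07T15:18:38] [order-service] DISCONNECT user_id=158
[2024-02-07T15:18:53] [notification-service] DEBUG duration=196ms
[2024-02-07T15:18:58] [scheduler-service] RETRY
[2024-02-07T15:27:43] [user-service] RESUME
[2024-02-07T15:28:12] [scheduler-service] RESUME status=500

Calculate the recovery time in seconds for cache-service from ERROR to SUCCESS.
117

To calculate recovery time:

1. Find ERROR event for cache-service: 2024-02-07T15:06:00
2. Find next SUCCESS event for cache-service: 2024-02-07T15:07:57
3. Recovery time: 2024-02-07T15:07:57 - 2024-02-07T15:06:00 = 117 seconds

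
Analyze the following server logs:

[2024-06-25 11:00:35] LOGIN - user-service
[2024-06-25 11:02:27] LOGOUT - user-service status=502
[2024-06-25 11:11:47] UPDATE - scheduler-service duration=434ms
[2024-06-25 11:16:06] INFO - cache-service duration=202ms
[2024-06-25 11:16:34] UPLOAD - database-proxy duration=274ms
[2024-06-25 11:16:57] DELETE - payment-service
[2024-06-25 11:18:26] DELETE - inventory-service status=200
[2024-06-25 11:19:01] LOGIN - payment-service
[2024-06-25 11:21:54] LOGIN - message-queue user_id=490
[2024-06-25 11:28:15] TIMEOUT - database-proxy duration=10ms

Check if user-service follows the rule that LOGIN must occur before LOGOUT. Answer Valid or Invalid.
Valid

To validate ordering:

1. Required order: LOGIN → LOGOUT
2. Rule: LOGIN must occur before LOGOUT
3. Check actual order of events for user-service
4. Result: Valid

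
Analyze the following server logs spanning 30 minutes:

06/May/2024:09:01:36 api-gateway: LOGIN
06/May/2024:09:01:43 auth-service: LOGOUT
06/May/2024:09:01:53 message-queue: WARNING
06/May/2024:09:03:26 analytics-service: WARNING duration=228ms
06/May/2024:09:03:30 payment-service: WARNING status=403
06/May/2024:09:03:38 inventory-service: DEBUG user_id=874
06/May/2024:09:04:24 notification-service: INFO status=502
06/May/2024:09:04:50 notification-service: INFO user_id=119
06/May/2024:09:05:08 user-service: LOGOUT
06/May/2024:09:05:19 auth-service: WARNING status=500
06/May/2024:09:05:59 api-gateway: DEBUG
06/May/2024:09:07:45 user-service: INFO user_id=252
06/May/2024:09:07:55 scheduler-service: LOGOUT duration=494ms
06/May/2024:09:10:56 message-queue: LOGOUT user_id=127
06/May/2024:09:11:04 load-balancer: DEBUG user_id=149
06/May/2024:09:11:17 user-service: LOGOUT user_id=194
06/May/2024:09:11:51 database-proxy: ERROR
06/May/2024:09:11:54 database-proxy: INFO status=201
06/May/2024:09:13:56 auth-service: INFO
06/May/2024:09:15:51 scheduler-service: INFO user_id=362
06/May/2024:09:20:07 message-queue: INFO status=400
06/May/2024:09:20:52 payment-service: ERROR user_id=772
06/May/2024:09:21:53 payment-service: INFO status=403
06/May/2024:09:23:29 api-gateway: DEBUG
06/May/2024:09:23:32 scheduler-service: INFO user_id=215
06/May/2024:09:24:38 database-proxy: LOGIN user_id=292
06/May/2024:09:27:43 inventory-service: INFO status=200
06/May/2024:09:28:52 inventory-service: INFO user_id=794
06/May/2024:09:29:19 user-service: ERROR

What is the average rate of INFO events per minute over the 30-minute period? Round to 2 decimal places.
0.37

To calculate the rate:

1. Count total INFO events: 11
2. Total time period: 30 minutes
3. Rate = 11 / 30 = 0.37 events per minute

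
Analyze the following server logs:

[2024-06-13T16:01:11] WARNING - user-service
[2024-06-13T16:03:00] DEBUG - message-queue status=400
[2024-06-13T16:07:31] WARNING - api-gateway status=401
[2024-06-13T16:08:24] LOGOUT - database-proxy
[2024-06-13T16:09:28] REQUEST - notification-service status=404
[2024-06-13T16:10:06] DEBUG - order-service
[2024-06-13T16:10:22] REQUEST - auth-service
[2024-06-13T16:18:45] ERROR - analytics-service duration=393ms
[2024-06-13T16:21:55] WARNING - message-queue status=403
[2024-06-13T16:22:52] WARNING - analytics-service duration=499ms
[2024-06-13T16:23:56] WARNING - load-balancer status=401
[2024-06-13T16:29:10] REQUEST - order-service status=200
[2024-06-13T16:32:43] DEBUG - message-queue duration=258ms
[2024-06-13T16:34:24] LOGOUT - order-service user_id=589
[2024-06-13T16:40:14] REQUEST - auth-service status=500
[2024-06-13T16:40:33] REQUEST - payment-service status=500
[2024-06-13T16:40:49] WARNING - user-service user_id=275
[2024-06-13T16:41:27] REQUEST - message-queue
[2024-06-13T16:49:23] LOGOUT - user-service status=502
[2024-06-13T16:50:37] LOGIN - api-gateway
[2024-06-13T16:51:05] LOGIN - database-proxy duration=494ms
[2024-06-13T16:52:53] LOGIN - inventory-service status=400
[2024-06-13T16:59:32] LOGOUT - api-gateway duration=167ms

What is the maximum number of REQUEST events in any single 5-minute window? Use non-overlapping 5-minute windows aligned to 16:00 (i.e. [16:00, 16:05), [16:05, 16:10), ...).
3

To find the burst window:

1. Divide the log period into non-overlapping 5-minute windows starting at 16:00
2. Count REQUEST events in each window
3. Find the window with maximum count
4. Maximum events in a window: 3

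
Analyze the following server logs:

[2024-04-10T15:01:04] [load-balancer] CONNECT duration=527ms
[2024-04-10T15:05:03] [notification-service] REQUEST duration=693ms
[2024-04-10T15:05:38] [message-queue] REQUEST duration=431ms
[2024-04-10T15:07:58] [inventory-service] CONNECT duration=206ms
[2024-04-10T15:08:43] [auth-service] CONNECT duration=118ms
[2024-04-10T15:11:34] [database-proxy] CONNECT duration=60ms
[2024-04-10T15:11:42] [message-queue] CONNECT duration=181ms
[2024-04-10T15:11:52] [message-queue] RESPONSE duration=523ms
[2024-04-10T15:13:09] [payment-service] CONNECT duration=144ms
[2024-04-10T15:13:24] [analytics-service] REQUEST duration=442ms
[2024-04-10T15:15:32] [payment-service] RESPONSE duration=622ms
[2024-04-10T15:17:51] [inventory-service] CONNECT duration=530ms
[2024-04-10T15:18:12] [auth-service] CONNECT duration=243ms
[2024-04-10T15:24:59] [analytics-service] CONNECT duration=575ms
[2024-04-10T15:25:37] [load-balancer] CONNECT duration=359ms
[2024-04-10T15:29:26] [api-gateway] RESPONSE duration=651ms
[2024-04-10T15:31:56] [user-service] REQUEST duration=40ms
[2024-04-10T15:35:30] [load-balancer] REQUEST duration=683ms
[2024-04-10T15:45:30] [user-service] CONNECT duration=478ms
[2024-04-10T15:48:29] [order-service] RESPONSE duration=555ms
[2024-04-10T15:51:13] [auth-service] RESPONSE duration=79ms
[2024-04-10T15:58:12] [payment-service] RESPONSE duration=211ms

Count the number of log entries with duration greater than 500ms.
9

To count timeouts:

1. Threshold: 500ms
2. Extract duration from each log entry
3. Count entries where duration > 500
4. Timeout count: 9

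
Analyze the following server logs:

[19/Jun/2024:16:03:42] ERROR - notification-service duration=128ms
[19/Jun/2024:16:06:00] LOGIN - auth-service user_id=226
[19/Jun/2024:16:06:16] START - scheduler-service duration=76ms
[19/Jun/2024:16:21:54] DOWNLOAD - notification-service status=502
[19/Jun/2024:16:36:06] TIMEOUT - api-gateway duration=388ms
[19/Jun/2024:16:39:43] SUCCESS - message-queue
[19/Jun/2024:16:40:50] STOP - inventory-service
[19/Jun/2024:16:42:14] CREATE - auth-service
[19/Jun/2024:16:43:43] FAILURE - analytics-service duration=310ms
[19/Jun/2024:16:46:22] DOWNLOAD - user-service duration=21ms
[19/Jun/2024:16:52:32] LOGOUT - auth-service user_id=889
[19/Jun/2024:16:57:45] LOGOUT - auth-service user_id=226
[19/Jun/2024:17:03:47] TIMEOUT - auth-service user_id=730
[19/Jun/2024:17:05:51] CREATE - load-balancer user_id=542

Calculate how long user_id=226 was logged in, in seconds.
3105

To calculate session duration:

1. Find LOGIN event for user_id=226: 19/Jun/2024:16:06:00
2. Find LOGOUT event for user_id=226: 19/Jun/2024:16:57:45
3. Session duration: 19/Jun/2024:16:57:45 - 19/Jun/2024:16:06:00 = 3105 seconds (51 minutes)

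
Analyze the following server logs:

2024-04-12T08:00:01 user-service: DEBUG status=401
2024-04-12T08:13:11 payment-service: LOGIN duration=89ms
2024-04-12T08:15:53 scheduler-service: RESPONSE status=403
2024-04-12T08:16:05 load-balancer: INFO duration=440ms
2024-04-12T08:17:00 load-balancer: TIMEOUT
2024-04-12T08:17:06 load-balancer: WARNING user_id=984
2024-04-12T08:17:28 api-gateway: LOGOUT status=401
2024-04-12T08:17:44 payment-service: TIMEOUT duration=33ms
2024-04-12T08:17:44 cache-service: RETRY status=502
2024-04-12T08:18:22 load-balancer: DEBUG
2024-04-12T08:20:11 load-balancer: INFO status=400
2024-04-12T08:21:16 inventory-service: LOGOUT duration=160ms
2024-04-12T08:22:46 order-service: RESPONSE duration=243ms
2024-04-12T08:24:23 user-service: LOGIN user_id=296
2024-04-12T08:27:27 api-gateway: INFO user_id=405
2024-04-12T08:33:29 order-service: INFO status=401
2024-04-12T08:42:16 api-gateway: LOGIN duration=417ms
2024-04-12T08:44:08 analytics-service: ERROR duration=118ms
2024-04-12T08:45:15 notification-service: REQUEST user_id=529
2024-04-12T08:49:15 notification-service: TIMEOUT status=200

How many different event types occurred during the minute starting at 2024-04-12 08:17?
4

To count unique event types:

1. Filter events in the minute starting at 2024-04-12 08:17
2. Extract event types from matching entries
3. Count unique types: 4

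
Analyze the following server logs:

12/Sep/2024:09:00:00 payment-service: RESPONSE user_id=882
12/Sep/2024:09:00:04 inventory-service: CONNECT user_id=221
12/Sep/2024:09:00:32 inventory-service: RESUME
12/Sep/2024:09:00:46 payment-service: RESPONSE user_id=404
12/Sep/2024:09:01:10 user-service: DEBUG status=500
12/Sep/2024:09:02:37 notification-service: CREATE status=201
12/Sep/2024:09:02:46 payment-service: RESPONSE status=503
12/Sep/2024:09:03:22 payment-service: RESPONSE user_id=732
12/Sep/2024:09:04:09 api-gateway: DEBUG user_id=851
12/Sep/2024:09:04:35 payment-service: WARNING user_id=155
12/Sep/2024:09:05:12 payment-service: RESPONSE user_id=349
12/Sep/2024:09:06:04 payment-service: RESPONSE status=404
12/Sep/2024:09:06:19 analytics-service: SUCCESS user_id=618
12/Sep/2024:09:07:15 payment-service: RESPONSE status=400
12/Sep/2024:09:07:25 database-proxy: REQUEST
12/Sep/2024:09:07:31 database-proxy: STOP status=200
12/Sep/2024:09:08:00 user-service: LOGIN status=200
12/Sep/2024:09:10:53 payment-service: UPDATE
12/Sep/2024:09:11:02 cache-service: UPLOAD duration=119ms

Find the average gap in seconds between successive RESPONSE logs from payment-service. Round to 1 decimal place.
72.5

To calculate average interval:

1. Find all RESPONSE events for payment-service in order
2. Calculate time gaps between consecutive events
3. Compute mean of gaps: 435 / 6 = 72.5 seconds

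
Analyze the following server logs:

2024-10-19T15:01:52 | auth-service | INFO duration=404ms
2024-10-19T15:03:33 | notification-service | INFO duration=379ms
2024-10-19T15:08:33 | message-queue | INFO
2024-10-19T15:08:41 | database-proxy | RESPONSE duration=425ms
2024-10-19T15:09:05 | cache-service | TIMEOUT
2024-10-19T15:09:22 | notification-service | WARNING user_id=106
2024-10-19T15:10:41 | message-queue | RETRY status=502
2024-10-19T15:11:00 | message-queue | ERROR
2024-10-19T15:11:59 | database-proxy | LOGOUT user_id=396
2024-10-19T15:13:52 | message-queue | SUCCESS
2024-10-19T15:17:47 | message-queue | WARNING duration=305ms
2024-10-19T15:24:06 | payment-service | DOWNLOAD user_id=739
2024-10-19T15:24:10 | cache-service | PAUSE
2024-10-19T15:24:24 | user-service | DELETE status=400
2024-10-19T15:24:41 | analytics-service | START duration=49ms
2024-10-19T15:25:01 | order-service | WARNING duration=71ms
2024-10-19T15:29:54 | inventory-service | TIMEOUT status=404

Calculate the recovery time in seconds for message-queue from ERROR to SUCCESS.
172

To calculate recovery time:

1. Find ERROR event for message-queue: 2024-10-19T15:11:00
2. Find next SUCCESS event for message-queue: 2024-10-19T15:13:52
3. Recovery time: 2024-10-19T15:13:52 - 2024-10-19T15:11:00 = 172 seconds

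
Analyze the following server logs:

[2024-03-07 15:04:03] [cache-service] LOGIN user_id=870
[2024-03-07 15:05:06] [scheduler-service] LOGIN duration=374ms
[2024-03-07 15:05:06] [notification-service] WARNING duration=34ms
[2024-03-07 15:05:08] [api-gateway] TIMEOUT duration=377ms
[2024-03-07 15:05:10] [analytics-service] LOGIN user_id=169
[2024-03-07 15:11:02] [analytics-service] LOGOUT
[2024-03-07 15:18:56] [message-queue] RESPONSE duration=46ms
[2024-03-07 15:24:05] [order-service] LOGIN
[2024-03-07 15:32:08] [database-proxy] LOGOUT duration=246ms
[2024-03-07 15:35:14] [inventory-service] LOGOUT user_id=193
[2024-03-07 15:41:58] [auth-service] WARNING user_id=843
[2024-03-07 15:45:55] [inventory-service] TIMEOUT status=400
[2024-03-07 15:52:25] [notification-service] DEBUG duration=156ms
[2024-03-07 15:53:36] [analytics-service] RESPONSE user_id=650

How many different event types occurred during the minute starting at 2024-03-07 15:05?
3

To count unique event types:

1. Filter events in the minute starting at 2024-03-07 15:05
2. Extract event types from matching entries
3. Count unique types: 3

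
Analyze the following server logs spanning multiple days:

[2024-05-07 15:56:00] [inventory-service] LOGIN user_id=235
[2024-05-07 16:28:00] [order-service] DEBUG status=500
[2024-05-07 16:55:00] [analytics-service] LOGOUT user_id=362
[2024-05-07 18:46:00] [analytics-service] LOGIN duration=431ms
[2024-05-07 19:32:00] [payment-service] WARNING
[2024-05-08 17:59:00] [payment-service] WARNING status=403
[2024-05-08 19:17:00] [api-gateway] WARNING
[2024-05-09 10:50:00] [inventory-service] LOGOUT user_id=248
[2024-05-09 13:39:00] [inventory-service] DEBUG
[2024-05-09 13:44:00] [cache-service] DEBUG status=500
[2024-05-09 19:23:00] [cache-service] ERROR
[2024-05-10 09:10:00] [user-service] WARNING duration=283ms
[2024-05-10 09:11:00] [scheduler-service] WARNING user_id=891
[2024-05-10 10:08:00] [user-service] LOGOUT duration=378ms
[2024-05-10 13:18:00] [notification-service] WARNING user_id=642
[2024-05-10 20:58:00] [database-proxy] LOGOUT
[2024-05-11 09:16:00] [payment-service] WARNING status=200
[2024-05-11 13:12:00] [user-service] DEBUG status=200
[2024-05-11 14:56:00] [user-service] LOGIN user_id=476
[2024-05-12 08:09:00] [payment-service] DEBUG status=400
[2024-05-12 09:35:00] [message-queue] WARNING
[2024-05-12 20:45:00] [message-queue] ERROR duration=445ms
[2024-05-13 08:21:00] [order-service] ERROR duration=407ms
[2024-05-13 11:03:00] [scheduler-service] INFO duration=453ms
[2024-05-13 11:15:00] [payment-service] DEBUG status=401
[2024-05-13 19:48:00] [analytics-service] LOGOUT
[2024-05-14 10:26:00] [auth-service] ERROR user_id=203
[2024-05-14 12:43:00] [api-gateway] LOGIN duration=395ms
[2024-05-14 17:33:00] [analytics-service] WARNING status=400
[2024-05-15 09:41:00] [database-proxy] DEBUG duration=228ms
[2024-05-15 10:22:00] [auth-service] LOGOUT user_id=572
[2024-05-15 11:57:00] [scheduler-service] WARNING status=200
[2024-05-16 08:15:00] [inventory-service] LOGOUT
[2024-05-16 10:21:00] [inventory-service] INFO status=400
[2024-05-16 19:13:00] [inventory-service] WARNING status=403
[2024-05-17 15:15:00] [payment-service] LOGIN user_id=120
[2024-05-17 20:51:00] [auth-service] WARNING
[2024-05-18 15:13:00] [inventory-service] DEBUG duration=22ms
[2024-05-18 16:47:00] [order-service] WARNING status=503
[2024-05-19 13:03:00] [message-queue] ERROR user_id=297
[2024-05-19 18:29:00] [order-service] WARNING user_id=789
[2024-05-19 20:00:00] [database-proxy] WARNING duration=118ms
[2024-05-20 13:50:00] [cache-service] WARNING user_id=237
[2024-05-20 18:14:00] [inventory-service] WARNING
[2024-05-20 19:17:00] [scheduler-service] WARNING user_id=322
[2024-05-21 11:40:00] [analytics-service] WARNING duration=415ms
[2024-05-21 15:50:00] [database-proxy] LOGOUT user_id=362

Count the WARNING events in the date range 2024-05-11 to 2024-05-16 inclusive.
5

To filter by date range:

1. Date range: 2024-05-11 through 2024-05-16, both dates inclusive
2. Filter for WARNING events whose date falls in this range
3. Count matching events: 5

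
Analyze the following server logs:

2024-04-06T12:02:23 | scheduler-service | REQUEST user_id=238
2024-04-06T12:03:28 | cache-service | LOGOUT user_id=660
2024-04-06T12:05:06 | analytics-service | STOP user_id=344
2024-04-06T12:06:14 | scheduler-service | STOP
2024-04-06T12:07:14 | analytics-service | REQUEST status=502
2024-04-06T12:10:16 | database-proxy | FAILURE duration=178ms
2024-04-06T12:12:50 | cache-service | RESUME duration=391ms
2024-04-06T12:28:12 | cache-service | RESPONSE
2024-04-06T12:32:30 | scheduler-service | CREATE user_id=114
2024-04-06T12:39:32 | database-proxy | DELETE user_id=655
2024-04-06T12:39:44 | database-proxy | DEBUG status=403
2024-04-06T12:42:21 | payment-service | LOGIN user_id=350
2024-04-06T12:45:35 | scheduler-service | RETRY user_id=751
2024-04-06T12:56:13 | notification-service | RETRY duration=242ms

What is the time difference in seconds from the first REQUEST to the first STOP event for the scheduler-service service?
231

To find the time between events:

1. Locate the first REQUEST event for scheduler-service: 2024-04-06T12:02:23
2. Locate the first STOP event for scheduler-service: 2024-04-06T12:06:14
3. Calculate the difference: 2024-04-06T12:06:14 - 2024-04-06T12:02:23 = 231 seconds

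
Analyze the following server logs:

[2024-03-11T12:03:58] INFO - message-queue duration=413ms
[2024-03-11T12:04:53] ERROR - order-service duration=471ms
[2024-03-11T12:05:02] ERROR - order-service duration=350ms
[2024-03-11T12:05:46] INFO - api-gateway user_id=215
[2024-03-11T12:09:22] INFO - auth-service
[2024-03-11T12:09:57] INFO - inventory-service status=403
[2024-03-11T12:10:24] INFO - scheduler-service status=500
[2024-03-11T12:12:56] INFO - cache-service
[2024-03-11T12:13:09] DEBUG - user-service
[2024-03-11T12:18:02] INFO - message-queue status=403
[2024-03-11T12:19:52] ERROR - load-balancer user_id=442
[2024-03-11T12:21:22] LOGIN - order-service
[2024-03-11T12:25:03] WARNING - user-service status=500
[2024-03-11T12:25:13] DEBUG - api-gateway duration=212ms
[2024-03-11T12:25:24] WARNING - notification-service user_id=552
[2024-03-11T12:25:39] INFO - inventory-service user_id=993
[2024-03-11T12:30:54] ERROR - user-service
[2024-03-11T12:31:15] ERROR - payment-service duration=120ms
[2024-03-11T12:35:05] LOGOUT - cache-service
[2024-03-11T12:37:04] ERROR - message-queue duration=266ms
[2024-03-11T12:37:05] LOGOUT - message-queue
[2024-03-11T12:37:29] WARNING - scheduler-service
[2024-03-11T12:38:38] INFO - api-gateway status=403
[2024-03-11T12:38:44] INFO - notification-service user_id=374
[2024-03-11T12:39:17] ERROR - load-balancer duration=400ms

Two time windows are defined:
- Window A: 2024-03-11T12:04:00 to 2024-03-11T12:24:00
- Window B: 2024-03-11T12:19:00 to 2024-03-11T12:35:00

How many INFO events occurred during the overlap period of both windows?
0

To find overlap events:

1. Window A: 2024-03-11T12:04:00 to 2024-03-11T12:24:00
2. Window B: 2024-03-11T12:19:00 to 2024-03-11T12:35:00
3. Overlap period: 2024-03-11T12:19:00 to 2024-03-11T12:24:00
4. Count INFO events in overlap: 0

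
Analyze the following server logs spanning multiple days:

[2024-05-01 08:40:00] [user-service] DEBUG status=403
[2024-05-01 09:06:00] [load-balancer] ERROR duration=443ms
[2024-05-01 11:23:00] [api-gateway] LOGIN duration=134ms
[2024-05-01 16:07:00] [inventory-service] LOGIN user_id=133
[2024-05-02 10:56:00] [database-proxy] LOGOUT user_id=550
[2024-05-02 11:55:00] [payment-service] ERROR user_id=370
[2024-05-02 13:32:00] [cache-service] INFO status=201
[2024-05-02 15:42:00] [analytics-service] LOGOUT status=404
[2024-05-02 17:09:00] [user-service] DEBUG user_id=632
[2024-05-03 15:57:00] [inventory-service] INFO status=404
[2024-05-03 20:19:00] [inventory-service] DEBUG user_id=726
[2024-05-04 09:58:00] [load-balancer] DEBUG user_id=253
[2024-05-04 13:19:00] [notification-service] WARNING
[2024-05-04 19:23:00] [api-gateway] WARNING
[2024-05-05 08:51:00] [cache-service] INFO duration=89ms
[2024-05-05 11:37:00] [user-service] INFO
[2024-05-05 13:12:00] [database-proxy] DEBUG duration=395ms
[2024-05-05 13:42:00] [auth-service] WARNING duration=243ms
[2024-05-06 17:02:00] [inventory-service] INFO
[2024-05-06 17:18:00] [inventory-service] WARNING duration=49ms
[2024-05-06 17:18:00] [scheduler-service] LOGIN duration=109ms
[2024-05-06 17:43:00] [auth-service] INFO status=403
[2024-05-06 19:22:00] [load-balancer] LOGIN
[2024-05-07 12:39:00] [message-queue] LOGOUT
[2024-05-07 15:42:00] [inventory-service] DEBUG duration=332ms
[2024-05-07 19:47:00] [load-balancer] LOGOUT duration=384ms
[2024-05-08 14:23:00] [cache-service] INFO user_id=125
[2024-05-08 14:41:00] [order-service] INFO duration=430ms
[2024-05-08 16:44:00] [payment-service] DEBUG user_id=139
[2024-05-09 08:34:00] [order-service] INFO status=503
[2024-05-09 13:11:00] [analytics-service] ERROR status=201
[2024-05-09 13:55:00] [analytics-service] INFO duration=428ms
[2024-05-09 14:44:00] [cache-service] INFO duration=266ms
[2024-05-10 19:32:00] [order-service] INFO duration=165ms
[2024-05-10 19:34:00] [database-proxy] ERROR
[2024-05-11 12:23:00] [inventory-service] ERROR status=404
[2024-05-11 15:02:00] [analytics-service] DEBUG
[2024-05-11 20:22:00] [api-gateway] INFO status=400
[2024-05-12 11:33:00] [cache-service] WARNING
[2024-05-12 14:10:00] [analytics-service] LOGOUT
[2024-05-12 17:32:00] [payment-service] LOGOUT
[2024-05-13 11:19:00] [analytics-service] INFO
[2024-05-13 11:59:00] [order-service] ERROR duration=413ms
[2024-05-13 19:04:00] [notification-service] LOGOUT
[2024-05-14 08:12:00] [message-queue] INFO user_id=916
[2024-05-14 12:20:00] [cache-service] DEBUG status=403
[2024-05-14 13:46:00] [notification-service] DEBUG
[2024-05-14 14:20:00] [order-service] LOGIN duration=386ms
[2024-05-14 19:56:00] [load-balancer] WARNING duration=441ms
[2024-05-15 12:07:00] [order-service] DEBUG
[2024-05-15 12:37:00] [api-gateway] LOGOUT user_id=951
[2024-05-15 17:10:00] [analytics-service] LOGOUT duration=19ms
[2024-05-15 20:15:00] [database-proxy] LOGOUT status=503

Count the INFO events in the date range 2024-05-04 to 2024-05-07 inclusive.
4

To filter by date range:

1. Date range: 2024-05-04 through 2024-05-07, both dates inclusive
2. Filter for INFO events whose date falls in this range
3. Count matching events: 4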